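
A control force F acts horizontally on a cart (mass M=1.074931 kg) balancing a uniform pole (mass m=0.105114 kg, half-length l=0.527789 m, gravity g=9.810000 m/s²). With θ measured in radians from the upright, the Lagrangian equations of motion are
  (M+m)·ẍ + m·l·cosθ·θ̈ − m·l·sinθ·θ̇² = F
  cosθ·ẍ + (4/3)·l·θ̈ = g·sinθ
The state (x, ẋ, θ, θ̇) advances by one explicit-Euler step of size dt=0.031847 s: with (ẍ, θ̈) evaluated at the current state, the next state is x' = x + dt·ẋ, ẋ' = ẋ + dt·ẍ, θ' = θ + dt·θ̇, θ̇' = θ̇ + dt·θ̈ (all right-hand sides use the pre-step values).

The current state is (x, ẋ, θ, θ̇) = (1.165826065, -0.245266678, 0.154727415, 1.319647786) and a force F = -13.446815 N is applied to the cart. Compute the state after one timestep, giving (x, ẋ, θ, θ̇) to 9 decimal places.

(1.158015057, -0.636458773, 0.196754238, 1.937317765)

sinθ=0.154110776, cosθ=0.988053576
temp = (F + m·l·θ̇²·sinθ)/(M+m) = (-13.446815 + 0.014889152)/1.180045 = -11.382553926
θ̈ = (g·sinθ − cosθ·temp)/(l·(4/3 − m·cos²θ/(M+m))) = 19.394918802
ẍ = temp − m·l·θ̈·cosθ/(M+m) = -12.283483386
Euler: x'=1.165826065+0.031847·-0.245266678=1.158015057, ẋ'=-0.245266678+0.031847·-12.283483386=-0.636458773
       θ'=0.154727415+0.031847·1.319647786=0.196754238, θ̇'=1.319647786+0.031847·19.394918802=1.937317765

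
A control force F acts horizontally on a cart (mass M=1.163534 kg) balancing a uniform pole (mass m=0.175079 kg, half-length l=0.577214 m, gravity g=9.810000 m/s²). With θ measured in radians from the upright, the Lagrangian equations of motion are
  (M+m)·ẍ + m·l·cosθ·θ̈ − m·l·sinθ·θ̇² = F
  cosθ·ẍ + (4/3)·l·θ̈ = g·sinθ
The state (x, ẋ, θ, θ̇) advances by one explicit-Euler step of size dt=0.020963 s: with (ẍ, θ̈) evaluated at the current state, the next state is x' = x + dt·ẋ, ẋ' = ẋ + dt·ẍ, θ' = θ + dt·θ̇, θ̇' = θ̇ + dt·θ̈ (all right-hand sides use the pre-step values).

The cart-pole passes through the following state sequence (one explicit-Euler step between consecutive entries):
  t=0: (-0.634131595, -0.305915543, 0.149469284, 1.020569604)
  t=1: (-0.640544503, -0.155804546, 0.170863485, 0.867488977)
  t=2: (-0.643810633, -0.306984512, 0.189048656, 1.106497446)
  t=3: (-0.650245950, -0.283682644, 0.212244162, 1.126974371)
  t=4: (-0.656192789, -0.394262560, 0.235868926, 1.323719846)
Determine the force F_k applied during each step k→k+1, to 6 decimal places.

step 0→1:
  ẍ = (ẋ'−ẋ)/dt = (-0.155804546−-0.305915543)/0.020963 = 7.160759
  θ̈ = (θ̇'−θ̇)/dt = (0.867488977−1.020569604)/0.020963 = -7.302420
  sinθ=0.148913, cosθ=0.988850
  F = (M+m)·ẍ + m·l·cosθ·θ̈ − m·l·sinθ·θ̇² = 9.585486 + -0.729740 − 0.015674 = 8.840071
step 1→2:
  ẍ = (ẋ'−ẋ)/dt = (-0.306984512−-0.155804546)/0.020963 = -7.211752
  θ̈ = (θ̇'−θ̇)/dt = (1.106497446−0.867488977)/0.020963 = 11.401444
  sinθ=0.170033, cosθ=0.985438
  F = (M+m)·ẍ + m·l·cosθ·θ̈ − m·l·sinθ·θ̇² = -9.653746 + 1.135430 − 0.012931 = -8.531247
step 2→3:
  ẍ = (ẋ'−ẋ)/dt = (-0.283682644−-0.306984512)/0.020963 = 1.111571
  θ̈ = (θ̇'−θ̇)/dt = (1.126974371−1.106497446)/0.020963 = 0.976813
  sinθ=0.187925, cosθ=0.982183
  F = (M+m)·ẍ + m·l·cosθ·θ̈ − m·l·sinθ·θ̇² = 1.487964 + 0.096956 − 0.023252 = 1.561668
step 3→4:
  ẍ = (ẋ'−ẋ)/dt = (-0.394262560−-0.283682644)/0.020963 = -5.275004
  θ̈ = (θ̇'−θ̇)/dt = (1.323719846−1.126974371)/0.020963 = 9.385368
  sinθ=0.210654, cosθ=0.977561
  F = (M+m)·ẍ + m·l·cosθ·θ̈ − m·l·sinθ·θ̇² = -7.061189 + 0.927184 − 0.027038 = -6.161043

F_0 = 8.840071 N
F_1 = -8.531247 N
F_2 = 1.561668 N
F_3 = -6.161043 N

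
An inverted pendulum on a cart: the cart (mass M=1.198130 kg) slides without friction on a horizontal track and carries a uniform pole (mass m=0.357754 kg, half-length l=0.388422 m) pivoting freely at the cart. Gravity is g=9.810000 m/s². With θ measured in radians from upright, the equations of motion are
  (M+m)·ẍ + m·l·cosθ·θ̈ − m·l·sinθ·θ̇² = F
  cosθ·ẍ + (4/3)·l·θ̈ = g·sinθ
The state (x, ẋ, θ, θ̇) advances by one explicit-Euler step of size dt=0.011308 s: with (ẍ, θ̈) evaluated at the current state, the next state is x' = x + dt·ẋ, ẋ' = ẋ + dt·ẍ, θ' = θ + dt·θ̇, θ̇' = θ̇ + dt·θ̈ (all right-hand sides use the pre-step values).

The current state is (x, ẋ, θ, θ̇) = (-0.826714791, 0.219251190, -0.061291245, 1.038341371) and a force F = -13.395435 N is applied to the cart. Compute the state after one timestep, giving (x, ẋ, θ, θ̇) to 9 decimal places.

sinθ=-0.061252878, cosθ=0.998122280
temp = (F + m·l·θ̇²·sinθ)/(M+m) = (-13.395435 + -0.009176882)/1.555884 = -8.615431409
θ̈ = (g·sinθ − cosθ·temp)/(l·(4/3 − m·cos²θ/(M+m))) = 18.647731936
ẍ = temp − m·l·θ̈·cosθ/(M+m) = -10.277775296
Euler: x'=-0.826714791+0.011308·0.219251190=-0.824235499, ẋ'=0.219251190+0.011308·-10.277775296=0.103030107
       θ'=-0.061291245+0.011308·1.038341371=-0.049549681, θ̇'=1.038341371+0.011308·18.647731936=1.249209924

(-0.824235499, 0.103030107, -0.049549681, 1.249209924)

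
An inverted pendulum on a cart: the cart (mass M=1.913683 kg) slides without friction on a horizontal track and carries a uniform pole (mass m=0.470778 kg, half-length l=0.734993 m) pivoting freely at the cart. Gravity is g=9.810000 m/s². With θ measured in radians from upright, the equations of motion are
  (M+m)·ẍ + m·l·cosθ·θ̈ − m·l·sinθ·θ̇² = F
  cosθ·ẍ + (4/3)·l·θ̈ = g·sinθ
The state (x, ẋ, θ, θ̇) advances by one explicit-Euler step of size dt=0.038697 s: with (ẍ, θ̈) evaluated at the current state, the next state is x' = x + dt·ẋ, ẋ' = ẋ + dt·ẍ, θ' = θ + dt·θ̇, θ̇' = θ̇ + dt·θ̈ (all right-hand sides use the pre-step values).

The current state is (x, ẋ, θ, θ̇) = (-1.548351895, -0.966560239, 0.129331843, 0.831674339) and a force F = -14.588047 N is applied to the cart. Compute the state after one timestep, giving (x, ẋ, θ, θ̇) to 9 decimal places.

(-1.585754877, -1.251484311, 0.161515145, 1.169947308)

sinθ=0.128971595, cosθ=0.991648288
temp = (F + m·l·θ̇²·sinθ)/(M+m) = (-14.588047 + 0.030867399)/2.384461 = -6.105018954
θ̈ = (g·sinθ − cosθ·temp)/(l·(4/3 − m·cos²θ/(M+m))) = 8.741581228
ẍ = temp − m·l·θ̈·cosθ/(M+m) = -7.362949905
Euler: x'=-1.548351895+0.038697·-0.966560239=-1.585754877, ẋ'=-0.966560239+0.038697·-7.362949905=-1.251484311
       θ'=0.129331843+0.038697·0.831674339=0.161515145, θ̇'=0.831674339+0.038697·8.741581228=1.169947308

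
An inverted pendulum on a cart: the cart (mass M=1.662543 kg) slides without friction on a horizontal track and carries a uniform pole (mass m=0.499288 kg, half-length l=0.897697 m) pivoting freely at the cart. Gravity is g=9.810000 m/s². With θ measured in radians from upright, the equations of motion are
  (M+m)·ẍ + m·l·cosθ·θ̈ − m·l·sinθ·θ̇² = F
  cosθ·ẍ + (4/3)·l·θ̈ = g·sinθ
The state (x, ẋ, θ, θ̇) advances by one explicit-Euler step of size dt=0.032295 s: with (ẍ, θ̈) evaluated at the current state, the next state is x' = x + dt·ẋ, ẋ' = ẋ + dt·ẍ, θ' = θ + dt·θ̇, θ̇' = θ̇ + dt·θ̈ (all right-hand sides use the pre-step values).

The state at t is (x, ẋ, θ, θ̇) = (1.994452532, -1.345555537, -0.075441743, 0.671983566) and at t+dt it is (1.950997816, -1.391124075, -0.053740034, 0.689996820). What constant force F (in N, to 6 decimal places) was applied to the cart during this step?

ẍ = (ẋ'−ẋ)/dt = (-1.391124075−-1.345555537)/0.032295 = -1.411009
θ̈ = (θ̇'−θ̇)/dt = (0.689996820−0.671983566)/0.032295 = 0.557772
sinθ=-0.075370, cosθ=0.997156
F = (M+m)·ẍ + m·l·cosθ·θ̈ − m·l·sinθ·θ̇² = -3.050363 + 0.249288 − -0.015254 = -2.785821

F = -2.785821 N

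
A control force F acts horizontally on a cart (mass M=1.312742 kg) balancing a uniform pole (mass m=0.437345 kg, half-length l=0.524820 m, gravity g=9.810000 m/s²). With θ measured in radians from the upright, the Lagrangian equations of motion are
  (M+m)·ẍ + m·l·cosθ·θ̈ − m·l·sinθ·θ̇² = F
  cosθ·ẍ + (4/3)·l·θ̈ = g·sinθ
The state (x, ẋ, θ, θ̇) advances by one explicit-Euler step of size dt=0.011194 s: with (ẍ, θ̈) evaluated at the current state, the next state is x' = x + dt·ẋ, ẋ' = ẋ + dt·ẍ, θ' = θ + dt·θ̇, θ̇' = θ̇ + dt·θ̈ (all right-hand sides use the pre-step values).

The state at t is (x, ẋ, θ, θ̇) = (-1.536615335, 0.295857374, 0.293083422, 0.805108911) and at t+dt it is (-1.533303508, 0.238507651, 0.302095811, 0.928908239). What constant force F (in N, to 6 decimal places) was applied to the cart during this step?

ẍ = (ẋ'−ẋ)/dt = (0.238507651−0.295857374)/0.011194 = -5.123256
θ̈ = (θ̇'−θ̇)/dt = (0.928908239−0.805108911)/0.011194 = 11.059436
sinθ=0.288906, cosθ=0.957358
F = (M+m)·ẍ + m·l·cosθ·θ̈ − m·l·sinθ·θ̇² = -8.966143 + 2.430198 − 0.042983 = -6.578928

F = -6.578928 N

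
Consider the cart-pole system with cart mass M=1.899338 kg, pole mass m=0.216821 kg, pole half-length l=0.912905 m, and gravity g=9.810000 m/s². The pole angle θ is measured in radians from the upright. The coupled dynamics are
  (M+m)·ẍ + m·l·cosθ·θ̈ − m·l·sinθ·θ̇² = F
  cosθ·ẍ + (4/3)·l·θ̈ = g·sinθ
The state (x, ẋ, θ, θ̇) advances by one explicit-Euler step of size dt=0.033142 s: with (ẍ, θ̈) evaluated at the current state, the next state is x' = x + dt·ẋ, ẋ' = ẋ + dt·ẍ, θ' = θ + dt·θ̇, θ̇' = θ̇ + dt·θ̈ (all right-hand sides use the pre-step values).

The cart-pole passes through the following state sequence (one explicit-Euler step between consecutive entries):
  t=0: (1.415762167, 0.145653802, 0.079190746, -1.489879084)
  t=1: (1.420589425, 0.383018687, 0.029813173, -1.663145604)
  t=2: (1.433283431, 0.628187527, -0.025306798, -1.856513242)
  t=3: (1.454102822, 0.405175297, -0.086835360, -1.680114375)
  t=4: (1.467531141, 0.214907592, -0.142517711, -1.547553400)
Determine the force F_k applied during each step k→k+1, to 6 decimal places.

F_0 = 14.089721 N
F_1 = 14.483669 N
F_2 = -13.169167 N
F_3 = -11.311656 N

step 0→1:
  ẍ = (ẋ'−ẋ)/dt = (0.383018687−0.145653802)/0.033142 = 7.162057
  θ̈ = (θ̇'−θ̇)/dt = (-1.663145604−-1.489879084)/0.033142 = -5.228004
  sinθ=0.079108, cosθ=0.996866
  F = (M+m)·ẍ + m·l·cosθ·θ̈ − m·l·sinθ·θ̇² = 15.156051 + -1.031572 − 0.034758 = 14.089721
step 1→2:
  ẍ = (ẋ'−ẋ)/dt = (0.628187527−0.383018687)/0.033142 = 7.397527
  θ̈ = (θ̇'−θ̇)/dt = (-1.856513242−-1.663145604)/0.033142 = -5.834519
  sinθ=0.029809, cosθ=0.999556
  F = (M+m)·ẍ + m·l·cosθ·θ̈ − m·l·sinθ·θ̇² = 15.654343 + -1.154354 − 0.016320 = 14.483669
step 2→3:
  ẍ = (ẋ'−ẋ)/dt = (0.405175297−0.628187527)/0.033142 = -6.728991
  θ̈ = (θ̇'−θ̇)/dt = (-1.680114375−-1.856513242)/0.033142 = 5.322517
  sinθ=-0.025304, cosθ=0.999680
  F = (M+m)·ẍ + m·l·cosθ·θ̈ − m·l·sinθ·θ̇² = -14.239616 + 1.053186 − -0.017263 = -13.169167
step 3→4:
  ẍ = (ẋ'−ẋ)/dt = (0.214907592−0.405175297)/0.033142 = -5.740984
  θ̈ = (θ̇'−θ̇)/dt = (-1.547553400−-1.680114375)/0.033142 = 3.999788
  sinθ=-0.086726, cosθ=0.996232
  F = (M+m)·ẍ + m·l·cosθ·θ̈ − m·l·sinθ·θ̇² = -12.148836 + 0.788723 − -0.048457 = -11.311656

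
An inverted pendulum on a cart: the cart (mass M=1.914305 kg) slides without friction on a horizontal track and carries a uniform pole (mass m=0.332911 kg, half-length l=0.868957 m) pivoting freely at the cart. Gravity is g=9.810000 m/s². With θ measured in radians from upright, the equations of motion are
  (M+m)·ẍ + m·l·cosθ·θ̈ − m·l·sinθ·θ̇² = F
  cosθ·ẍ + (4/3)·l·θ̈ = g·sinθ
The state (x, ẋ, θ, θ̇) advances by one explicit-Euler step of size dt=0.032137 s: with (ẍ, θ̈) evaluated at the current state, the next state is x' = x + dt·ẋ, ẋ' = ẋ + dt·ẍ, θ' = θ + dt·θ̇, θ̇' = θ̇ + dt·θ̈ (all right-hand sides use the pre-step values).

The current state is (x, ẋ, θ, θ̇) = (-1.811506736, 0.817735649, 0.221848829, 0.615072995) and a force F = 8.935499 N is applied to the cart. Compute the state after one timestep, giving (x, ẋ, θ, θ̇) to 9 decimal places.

(-1.785227165, 0.952605999, 0.241615430, 0.561391095)

sinθ=0.220033517, cosθ=0.975492312
temp = (F + m·l·θ̇²·sinθ)/(M+m) = (8.935499 + 0.024080671)/2.247216 = 3.986968619
θ̈ = (g·sinθ − cosθ·temp)/(l·(4/3 − m·cos²θ/(M+m))) = -1.670407932
ẍ = temp − m·l·θ̈·cosθ/(M+m) = 4.196731195
Euler: x'=-1.811506736+0.032137·0.817735649=-1.785227165, ẋ'=0.817735649+0.032137·4.196731195=0.952605999
       θ'=0.221848829+0.032137·0.615072995=0.241615430, θ̇'=0.615072995+0.032137·-1.670407932=0.561391095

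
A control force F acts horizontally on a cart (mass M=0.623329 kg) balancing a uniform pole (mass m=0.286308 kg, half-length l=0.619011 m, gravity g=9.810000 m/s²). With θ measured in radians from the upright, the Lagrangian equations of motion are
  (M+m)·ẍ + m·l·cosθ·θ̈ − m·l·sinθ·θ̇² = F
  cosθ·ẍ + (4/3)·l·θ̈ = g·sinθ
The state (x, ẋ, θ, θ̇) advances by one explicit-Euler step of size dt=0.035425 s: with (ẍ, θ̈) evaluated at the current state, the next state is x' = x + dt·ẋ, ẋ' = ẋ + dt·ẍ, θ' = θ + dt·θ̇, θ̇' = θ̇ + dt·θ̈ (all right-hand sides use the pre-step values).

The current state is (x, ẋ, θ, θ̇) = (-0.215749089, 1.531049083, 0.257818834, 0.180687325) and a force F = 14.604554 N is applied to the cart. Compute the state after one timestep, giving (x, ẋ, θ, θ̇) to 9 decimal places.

sinθ=0.254972085, cosθ=0.966948414
temp = (F + m·l·θ̇²·sinθ)/(M+m) = (14.604554 + 0.001475298)/0.909637 = 16.056986796
θ̈ = (g·sinθ − cosθ·temp)/(l·(4/3 − m·cos²θ/(M+m))) = -20.250920317
ẍ = temp − m·l·θ̈·cosθ/(M+m) = 19.872138423
Euler: x'=-0.215749089+0.035425·1.531049083=-0.161511675, ẋ'=1.531049083+0.035425·19.872138423=2.235019587
       θ'=0.257818834+0.035425·0.180687325=0.264219682, θ̇'=0.180687325+0.035425·-20.250920317=-0.536701527

(-0.161511675, 2.235019587, 0.264219682, -0.536701527)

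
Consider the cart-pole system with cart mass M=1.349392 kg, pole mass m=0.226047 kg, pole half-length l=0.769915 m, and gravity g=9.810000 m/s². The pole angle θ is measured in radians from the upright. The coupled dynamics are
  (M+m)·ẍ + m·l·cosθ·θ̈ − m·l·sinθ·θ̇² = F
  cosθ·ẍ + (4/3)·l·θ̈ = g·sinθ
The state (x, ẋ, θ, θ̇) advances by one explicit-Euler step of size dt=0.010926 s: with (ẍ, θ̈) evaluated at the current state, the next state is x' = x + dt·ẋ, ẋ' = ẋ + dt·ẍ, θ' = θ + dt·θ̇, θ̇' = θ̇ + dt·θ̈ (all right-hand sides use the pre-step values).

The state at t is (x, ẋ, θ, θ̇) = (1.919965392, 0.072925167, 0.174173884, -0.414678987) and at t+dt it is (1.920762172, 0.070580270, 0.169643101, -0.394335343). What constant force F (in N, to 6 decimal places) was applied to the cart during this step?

ẍ = (ẋ'−ẋ)/dt = (0.070580270−0.072925167)/0.010926 = -0.214616
θ̈ = (θ̇'−θ̇)/dt = (-0.394335343−-0.414678987)/0.010926 = 1.861948
sinθ=0.173295, cosθ=0.984870
F = (M+m)·ẍ + m·l·cosθ·θ̈ − m·l·sinθ·θ̇² = -0.338115 + 0.319145 − 0.005186 = -0.024156

F = -0.024156 N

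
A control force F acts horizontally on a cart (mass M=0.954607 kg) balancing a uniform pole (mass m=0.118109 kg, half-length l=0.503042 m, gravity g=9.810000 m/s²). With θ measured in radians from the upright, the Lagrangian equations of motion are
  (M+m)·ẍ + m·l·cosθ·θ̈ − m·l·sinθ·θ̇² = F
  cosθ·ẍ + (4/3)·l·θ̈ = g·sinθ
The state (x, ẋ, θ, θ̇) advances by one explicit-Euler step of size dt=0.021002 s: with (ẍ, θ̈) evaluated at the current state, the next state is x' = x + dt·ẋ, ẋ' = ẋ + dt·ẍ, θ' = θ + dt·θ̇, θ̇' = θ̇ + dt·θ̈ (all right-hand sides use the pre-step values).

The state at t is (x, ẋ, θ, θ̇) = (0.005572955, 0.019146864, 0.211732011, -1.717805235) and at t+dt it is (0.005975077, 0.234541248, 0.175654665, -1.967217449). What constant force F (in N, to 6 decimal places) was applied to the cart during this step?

F = 10.275002 N

ẍ = (ẋ'−ẋ)/dt = (0.234541248−0.019146864)/0.021002 = 10.255899
θ̈ = (θ̇'−θ̇)/dt = (-1.967217449−-1.717805235)/0.021002 = -11.875641
sinθ=0.210154, cosθ=0.977668
F = (M+m)·ẍ + m·l·cosθ·θ̈ − m·l·sinθ·θ̇² = 11.001667 + -0.689820 − 0.036844 = 10.275002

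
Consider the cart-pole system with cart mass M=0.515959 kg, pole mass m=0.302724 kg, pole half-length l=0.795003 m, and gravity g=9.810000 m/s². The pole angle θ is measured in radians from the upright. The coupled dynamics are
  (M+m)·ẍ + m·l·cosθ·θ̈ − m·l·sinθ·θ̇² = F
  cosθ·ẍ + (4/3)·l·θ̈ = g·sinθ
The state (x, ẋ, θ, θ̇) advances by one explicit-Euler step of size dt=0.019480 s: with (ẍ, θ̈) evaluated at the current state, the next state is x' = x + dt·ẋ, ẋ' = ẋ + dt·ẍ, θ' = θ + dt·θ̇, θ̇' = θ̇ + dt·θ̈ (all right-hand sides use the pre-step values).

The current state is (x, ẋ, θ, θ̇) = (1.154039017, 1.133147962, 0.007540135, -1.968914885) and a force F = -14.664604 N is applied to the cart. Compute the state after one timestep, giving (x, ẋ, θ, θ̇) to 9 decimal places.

sinθ=0.007540064, cosθ=0.999971573
temp = (F + m·l·θ̇²·sinθ)/(M+m) = (-14.664604 + 0.007034683)/0.818683 = -17.903839847
θ̈ = (g·sinθ − cosθ·temp)/(l·(4/3 − m·cos²θ/(M+m))) = 23.467439379
ẍ = temp − m·l·θ̈·cosθ/(M+m) = -24.802316635
Euler: x'=1.154039017+0.019480·1.133147962=1.176112739, ẋ'=1.133147962+0.019480·-24.802316635=0.649998834
       θ'=0.007540135+0.019480·-1.968914885=-0.030814327, θ̇'=-1.968914885+0.019480·23.467439379=-1.511769166

(1.176112739, 0.649998834, -0.030814327, -1.511769166)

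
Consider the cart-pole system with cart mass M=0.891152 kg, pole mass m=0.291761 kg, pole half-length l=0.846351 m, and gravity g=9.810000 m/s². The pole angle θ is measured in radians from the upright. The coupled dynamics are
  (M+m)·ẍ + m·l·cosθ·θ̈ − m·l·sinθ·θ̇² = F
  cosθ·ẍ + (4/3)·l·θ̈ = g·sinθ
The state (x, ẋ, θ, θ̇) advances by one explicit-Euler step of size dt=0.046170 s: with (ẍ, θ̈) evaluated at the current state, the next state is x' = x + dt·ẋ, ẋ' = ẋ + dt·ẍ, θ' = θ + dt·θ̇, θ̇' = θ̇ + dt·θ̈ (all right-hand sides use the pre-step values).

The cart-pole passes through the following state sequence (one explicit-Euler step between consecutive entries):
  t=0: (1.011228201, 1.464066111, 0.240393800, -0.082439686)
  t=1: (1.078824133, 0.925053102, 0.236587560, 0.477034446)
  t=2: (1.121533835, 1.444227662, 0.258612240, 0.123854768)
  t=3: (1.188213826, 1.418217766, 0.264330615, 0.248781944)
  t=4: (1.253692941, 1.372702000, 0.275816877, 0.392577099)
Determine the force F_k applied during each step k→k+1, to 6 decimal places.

step 0→1:
  ẍ = (ẋ'−ẋ)/dt = (0.925053102−1.464066111)/0.046170 = -11.674529
  θ̈ = (θ̇'−θ̇)/dt = (0.477034446−-0.082439686)/0.046170 = 12.117698
  sinθ=0.238085, cosθ=0.971244
  F = (M+m)·ẍ + m·l·cosθ·θ̈ − m·l·sinθ·θ̇² = -13.809952 + 2.906206 − 0.000400 = -10.904146
step 1→2:
  ẍ = (ẋ'−ẋ)/dt = (1.444227662−0.925053102)/0.046170 = 11.244846
  θ̈ = (θ̇'−θ̇)/dt = (0.123854768−0.477034446)/0.046170 = -7.649549
  sinθ=0.234387, cosθ=0.972143
  F = (M+m)·ẍ + m·l·cosθ·θ̈ − m·l·sinθ·θ̇² = 13.301675 + -1.836301 − 0.013171 = 11.452203
step 2→3:
  ẍ = (ẋ'−ẋ)/dt = (1.418217766−1.444227662)/0.046170 = -0.563351
  θ̈ = (θ̇'−θ̇)/dt = (0.248781944−0.123854768)/0.046170 = 2.705808
  sinθ=0.255739, cosθ=0.966746
  F = (M+m)·ẍ + m·l·cosθ·θ̈ − m·l·sinθ·θ̇² = -0.666395 + 0.645932 − 0.000969 = -0.021431
step 3→4:
  ẍ = (ẋ'−ẋ)/dt = (1.372702000−1.418217766)/0.046170 = -0.985830
  θ̈ = (θ̇'−θ̇)/dt = (0.392577099−0.248781944)/0.046170 = 3.114472
  sinθ=0.261263, cosθ=0.965268
  F = (M+m)·ẍ + m·l·cosθ·θ̈ − m·l·sinθ·θ̇² = -1.166151 + 0.742352 − 0.003993 = -0.427792

F_0 = -10.904146 N
F_1 = 11.452203 N
F_2 = -0.021431 N
F_3 = -0.427792 N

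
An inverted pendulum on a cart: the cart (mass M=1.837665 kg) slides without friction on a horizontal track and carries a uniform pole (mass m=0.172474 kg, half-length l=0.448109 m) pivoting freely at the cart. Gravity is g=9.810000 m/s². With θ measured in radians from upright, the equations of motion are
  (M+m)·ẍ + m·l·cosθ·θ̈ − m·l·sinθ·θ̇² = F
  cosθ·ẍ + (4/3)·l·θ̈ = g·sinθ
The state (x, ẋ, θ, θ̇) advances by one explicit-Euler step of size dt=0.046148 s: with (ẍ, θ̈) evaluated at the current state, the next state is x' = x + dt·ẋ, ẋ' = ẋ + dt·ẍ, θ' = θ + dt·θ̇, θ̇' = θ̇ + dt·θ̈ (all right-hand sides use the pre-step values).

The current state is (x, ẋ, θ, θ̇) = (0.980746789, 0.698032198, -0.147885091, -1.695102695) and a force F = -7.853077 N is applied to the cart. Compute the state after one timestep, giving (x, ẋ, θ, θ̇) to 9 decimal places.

sinθ=-0.147346639, cosθ=0.989084914
temp = (F + m·l·θ̇²·sinθ)/(M+m) = (-7.853077 + -0.032721979)/2.010139 = -3.923011781
θ̈ = (g·sinθ − cosθ·temp)/(l·(4/3 − m·cos²θ/(M+m))) = 4.348766684
ẍ = temp − m·l·θ̈·cosθ/(M+m) = -4.088390986
Euler: x'=0.980746789+0.046148·0.698032198=1.012959579, ẋ'=0.698032198+0.046148·-4.088390986=0.509361131
       θ'=-0.147885091+0.046148·-1.695102695=-0.226110690, θ̇'=-1.695102695+0.046148·4.348766684=-1.494415810

(1.012959579, 0.509361131, -0.226110690, -1.494415810)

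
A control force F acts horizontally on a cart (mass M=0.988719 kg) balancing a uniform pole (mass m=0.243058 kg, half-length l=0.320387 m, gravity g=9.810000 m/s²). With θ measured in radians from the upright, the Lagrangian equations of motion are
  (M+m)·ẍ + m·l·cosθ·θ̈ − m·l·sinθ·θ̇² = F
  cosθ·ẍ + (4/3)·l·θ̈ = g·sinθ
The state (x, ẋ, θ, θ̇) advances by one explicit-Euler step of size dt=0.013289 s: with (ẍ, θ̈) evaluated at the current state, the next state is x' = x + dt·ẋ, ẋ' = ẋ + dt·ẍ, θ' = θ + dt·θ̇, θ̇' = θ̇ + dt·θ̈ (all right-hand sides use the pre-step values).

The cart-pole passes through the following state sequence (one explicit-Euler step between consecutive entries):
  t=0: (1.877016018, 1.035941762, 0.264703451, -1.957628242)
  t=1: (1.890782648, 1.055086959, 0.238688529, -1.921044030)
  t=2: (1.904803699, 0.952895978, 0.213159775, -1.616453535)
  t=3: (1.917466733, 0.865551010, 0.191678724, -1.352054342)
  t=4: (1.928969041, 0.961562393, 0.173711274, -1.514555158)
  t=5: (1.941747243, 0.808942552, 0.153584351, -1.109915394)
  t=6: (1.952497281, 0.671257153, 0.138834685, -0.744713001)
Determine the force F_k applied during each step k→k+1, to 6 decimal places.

step 0→1:
  ẍ = (ẋ'−ẋ)/dt = (1.055086959−1.035941762)/0.013289 = 1.440680
  θ̈ = (θ̇'−θ̇)/dt = (-1.921044030−-1.957628242)/0.013289 = 2.752969
  sinθ=0.261623, cosθ=0.965170
  F = (M+m)·ẍ + m·l·cosθ·θ̈ − m·l·sinθ·θ̇² = 1.774597 + 0.206914 − 0.078077 = 1.903434
step 1→2:
  ẍ = (ẋ'−ẋ)/dt = (0.952895978−1.055086959)/0.013289 = -7.689892
  θ̈ = (θ̇'−θ̇)/dt = (-1.616453535−-1.921044030)/0.013289 = 22.920498
  sinθ=0.236429, cosθ=0.971649
  F = (M+m)·ẍ + m·l·cosθ·θ̈ − m·l·sinθ·θ̇² = -9.472233 + 1.734276 − 0.067945 = -7.805902
step 2→3:
  ẍ = (ẋ'−ẋ)/dt = (0.865551010−0.952895978)/0.013289 = -6.572727
  θ̈ = (θ̇'−θ̇)/dt = (-1.352054342−-1.616453535)/0.013289 = 19.896094
  sinθ=0.211549, cosθ=0.977367
  F = (M+m)·ẍ + m·l·cosθ·θ̈ − m·l·sinθ·θ̇² = -8.096134 + 1.514295 − 0.043045 = -6.624884
step 3→4:
  ẍ = (ẋ'−ẋ)/dt = (0.961562393−0.865551010)/0.013289 = 7.224876
  θ̈ = (θ̇'−θ̇)/dt = (-1.514555158−-1.352054342)/0.013289 = -12.228220
  sinθ=0.190507, cosθ=0.981686
  F = (M+m)·ẍ + m·l·cosθ·θ̈ − m·l·sinθ·θ̇² = 8.899437 + -0.934804 − 0.027120 = 7.937513
step 4→5:
  ẍ = (ẋ'−ẋ)/dt = (0.808942552−0.961562393)/0.013289 = -11.484675
  θ̈ = (θ̇'−θ̇)/dt = (-1.109915394−-1.514555158)/0.013289 = 30.449226
  sinθ=0.172839, cosθ=0.984950
  F = (M+m)·ẍ + m·l·cosθ·θ̈ − m·l·sinθ·θ̇² = -14.146558 + 2.335475 − 0.030874 = -11.841957
step 5→6:
  ẍ = (ẋ'−ẋ)/dt = (0.671257153−0.808942552)/0.013289 = -10.360855
  θ̈ = (θ̇'−θ̇)/dt = (-0.744713001−-1.109915394)/0.013289 = 27.481556
  sinθ=0.152981, cosθ=0.988229
  F = (M+m)·ẍ + m·l·cosθ·θ̈ − m·l·sinθ·θ̇² = -12.762263 + 2.114870 − 0.014676 = -10.662068

F_0 = 1.903434 N
F_1 = -7.805902 N
F_2 = -6.624884 N
F_3 = 7.937513 N
F_4 = -11.841957 N
F_5 = -10.662068 N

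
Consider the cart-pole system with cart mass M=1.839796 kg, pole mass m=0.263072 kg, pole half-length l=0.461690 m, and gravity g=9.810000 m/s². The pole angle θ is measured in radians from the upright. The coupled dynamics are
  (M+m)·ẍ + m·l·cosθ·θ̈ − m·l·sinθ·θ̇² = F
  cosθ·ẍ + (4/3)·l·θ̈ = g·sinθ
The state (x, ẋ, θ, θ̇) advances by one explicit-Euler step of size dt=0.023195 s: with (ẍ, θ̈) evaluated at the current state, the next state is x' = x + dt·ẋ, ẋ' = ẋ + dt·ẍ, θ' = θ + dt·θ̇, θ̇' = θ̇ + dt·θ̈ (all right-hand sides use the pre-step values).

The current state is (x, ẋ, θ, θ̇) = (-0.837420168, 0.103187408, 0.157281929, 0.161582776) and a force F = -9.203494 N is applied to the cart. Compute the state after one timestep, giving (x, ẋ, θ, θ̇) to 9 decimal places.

sinθ=0.156634268, cosθ=0.987656674
temp = (F + m·l·θ̇²·sinθ)/(M+m) = (-9.203494 + 0.000496709)/2.102868 = -4.376402747
θ̈ = (g·sinθ − cosθ·temp)/(l·(4/3 − m·cos²θ/(M+m))) = 10.476551945
ẍ = temp − m·l·θ̈·cosθ/(M+m) = -4.974039717
Euler: x'=-0.837420168+0.023195·0.103187408=-0.835026736, ẋ'=0.103187408+0.023195·-4.974039717=-0.012185443
       θ'=0.157281929+0.023195·0.161582776=0.161029841, θ̇'=0.161582776+0.023195·10.476551945=0.404586398

(-0.835026736, -0.012185443, 0.161029841, 0.404586398)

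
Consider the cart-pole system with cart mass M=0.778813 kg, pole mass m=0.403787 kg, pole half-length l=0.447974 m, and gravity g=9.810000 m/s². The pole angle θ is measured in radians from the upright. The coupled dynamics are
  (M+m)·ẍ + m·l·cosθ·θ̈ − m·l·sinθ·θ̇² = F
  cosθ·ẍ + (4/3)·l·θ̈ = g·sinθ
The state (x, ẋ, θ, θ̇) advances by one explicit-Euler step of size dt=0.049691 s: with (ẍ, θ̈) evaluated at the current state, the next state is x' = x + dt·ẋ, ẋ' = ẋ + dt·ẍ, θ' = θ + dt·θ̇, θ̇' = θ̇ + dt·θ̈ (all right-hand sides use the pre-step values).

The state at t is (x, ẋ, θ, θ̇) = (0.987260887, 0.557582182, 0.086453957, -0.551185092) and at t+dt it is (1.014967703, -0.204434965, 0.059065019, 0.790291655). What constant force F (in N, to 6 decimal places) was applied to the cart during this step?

F = -13.275021 N

ẍ = (ẋ'−ẋ)/dt = (-0.204434965−0.557582182)/0.049691 = -15.335114
θ̈ = (θ̇'−θ̇)/dt = (0.790291655−-0.551185092)/0.049691 = 26.996373
sinθ=0.086346, cosθ=0.996265
F = (M+m)·ẍ + m·l·cosθ·θ̈ − m·l·sinθ·θ̇² = -18.135306 + 4.865030 − 0.004745 = -13.275021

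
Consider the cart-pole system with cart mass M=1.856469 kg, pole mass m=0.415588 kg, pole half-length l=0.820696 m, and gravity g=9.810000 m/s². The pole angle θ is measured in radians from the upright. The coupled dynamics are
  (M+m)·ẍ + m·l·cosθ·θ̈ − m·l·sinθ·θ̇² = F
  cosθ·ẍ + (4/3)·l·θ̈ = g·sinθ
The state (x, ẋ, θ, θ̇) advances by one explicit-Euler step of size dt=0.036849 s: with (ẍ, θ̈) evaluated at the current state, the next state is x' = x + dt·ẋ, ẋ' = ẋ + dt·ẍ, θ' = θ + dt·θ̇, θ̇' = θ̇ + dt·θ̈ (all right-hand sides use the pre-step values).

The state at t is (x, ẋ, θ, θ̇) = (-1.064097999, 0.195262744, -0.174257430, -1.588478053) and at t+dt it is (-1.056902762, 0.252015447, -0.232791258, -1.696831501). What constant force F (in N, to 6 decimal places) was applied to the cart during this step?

F = 2.660779 N

ẍ = (ẋ'−ẋ)/dt = (0.252015447−0.195262744)/0.036849 = 1.540142
θ̈ = (θ̇'−θ̇)/dt = (-1.696831501−-1.588478053)/0.036849 = -2.940472
sinθ=-0.173377, cosθ=0.984856
F = (M+m)·ẍ + m·l·cosθ·θ̈ − m·l·sinθ·θ̇² = 3.499291 + -0.987722 − -0.149210 = 2.660779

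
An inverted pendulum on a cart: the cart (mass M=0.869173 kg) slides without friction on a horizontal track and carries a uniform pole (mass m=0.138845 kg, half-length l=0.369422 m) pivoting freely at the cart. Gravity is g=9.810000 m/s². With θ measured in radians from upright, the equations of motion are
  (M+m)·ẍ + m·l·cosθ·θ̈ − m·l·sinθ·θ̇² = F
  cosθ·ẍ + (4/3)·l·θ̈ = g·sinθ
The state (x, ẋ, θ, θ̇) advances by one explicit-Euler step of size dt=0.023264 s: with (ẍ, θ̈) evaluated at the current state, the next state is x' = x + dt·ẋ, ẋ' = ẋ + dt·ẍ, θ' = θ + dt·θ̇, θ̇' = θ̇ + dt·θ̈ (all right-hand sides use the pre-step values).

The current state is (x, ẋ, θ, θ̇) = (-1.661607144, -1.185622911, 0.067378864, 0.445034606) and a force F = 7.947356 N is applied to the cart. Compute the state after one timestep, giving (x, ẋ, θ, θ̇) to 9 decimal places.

(-1.689189475, -0.982929835, 0.077732149, 0.065656310)

sinθ=0.067327893, cosθ=0.997730903
temp = (F + m·l·θ̇²·sinθ)/(M+m) = (7.947356 + 0.000683968)/1.008018 = 7.884819485
θ̈ = (g·sinθ − cosθ·temp)/(l·(4/3 − m·cos²θ/(M+m))) = -16.307526462
ẍ = temp − m·l·θ̈·cosθ/(M+m) = 8.712735395
Euler: x'=-1.661607144+0.023264·-1.185622911=-1.689189475, ẋ'=-1.185622911+0.023264·8.712735395=-0.982929835
       θ'=0.067378864+0.023264·0.445034606=0.077732149, θ̇'=0.445034606+0.023264·-16.307526462=0.065656310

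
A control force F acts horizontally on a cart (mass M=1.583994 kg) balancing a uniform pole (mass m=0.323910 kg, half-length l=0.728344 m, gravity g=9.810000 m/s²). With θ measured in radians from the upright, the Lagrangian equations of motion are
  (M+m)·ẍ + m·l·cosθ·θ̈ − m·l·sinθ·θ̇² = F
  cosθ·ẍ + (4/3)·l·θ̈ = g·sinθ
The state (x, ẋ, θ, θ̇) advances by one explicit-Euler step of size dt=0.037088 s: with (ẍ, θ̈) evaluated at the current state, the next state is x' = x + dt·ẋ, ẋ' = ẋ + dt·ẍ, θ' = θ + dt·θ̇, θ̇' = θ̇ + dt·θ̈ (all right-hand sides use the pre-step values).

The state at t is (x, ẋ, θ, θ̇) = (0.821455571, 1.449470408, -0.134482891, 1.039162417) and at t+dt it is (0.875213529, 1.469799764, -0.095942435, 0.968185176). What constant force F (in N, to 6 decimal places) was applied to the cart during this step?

ẍ = (ẋ'−ẋ)/dt = (1.469799764−1.449470408)/0.037088 = 0.548138
θ̈ = (θ̇'−θ̇)/dt = (0.968185176−1.039162417)/0.037088 = -1.913752
sinθ=-0.134078, cosθ=0.990971
F = (M+m)·ẍ + m·l·cosθ·θ̈ − m·l·sinθ·θ̇² = 1.045795 + -0.447412 − -0.034157 = 0.632541

F = 0.632541 N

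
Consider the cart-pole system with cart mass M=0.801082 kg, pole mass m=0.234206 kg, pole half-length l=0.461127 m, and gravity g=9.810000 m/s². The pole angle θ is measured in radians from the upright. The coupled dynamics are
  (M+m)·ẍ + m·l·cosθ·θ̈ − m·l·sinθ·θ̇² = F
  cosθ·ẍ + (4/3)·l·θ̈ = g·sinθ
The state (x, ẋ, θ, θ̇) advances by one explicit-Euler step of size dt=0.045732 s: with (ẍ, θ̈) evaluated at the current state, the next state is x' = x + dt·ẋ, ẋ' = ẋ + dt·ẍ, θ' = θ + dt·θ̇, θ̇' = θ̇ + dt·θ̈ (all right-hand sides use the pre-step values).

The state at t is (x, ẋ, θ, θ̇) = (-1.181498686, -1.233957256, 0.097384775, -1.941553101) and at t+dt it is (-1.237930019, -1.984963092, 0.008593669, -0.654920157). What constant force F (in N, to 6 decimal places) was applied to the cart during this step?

F = -14.016909 N

ẍ = (ẋ'−ẋ)/dt = (-1.984963092−-1.233957256)/0.045732 = -16.421889
θ̈ = (θ̇'−θ̇)/dt = (-0.654920157−-1.941553101)/0.045732 = 28.134194
sinθ=0.097231, cosθ=0.995262
F = (M+m)·ẍ + m·l·cosθ·θ̈ − m·l·sinθ·θ̇² = -17.001385 + 3.024060 − 0.039584 = -14.016909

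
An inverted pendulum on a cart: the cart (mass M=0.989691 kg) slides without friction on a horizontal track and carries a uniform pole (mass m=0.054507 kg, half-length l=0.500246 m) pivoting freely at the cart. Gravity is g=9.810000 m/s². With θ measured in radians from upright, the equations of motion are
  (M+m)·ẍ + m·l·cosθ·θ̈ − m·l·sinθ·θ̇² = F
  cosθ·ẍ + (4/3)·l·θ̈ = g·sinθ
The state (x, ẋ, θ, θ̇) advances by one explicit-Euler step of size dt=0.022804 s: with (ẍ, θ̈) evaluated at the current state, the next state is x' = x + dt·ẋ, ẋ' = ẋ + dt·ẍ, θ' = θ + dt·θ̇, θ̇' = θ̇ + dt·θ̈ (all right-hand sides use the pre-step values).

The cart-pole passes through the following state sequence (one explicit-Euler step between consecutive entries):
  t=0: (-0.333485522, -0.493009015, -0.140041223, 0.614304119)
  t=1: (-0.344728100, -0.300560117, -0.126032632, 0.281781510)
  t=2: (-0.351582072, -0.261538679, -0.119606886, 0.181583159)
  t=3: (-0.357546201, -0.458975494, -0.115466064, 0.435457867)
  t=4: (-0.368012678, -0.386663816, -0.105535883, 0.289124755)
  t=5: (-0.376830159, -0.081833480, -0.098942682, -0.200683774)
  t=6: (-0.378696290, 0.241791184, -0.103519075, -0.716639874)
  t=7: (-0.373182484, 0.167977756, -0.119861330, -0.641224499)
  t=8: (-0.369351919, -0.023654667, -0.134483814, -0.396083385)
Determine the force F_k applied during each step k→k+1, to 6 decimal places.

step 0→1:
  ẍ = (ẋ'−ẋ)/dt = (-0.300560117−-0.493009015)/0.022804 = 8.439261
  θ̈ = (θ̇'−θ̇)/dt = (0.281781510−0.614304119)/0.022804 = -14.581767
  sinθ=-0.139584, cosθ=0.990210
  F = (M+m)·ẍ + m·l·cosθ·θ̈ − m·l·sinθ·θ̇² = 8.812259 + -0.393707 − -0.001436 = 8.419988
step 1→2:
  ẍ = (ẋ'−ẋ)/dt = (-0.261538679−-0.300560117)/0.022804 = 1.711166
  θ̈ = (θ̇'−θ̇)/dt = (0.181583159−0.281781510)/0.022804 = -4.393894
  sinθ=-0.125699, cosθ=0.992068
  F = (M+m)·ẍ + m·l·cosθ·θ̈ − m·l·sinθ·θ̇² = 1.786796 + -0.118858 − -0.000272 = 1.668211
step 2→3:
  ẍ = (ẋ'−ẋ)/dt = (-0.458975494−-0.261538679)/0.022804 = -8.657991
  θ̈ = (θ̇'−θ̇)/dt = (0.435457867−0.181583159)/0.022804 = 11.132902
  sinθ=-0.119322, cosθ=0.992856
  F = (M+m)·ẍ + m·l·cosθ·θ̈ − m·l·sinθ·θ̇² = -9.040656 + 0.301391 − -0.000107 = -8.739158
step 3→4:
  ẍ = (ẋ'−ẋ)/dt = (-0.386663816−-0.458975494)/0.022804 = 3.171009
  θ̈ = (θ̇'−θ̇)/dt = (0.289124755−0.435457867)/0.022804 = -6.416993
  sinθ=-0.115210, cosθ=0.993341
  F = (M+m)·ẍ + m·l·cosθ·θ̈ − m·l·sinθ·θ̇² = 3.311161 + -0.173806 − -0.000596 = 3.137950
step 4→5:
  ẍ = (ẋ'−ẋ)/dt = (-0.081833480−-0.386663816)/0.022804 = 13.367406
  θ̈ = (θ̇'−θ̇)/dt = (-0.200683774−0.289124755)/0.022804 = -21.479062
  sinθ=-0.105340, cosθ=0.994436
  F = (M+m)·ẍ + m·l·cosθ·θ̈ − m·l·sinθ·θ̇² = 13.958219 + -0.582409 − -0.000240 = 13.376050
step 5→6:
  ẍ = (ẋ'−ẋ)/dt = (0.241791184−-0.081833480)/0.022804 = 14.191574
  θ̈ = (θ̇'−θ̇)/dt = (-0.716639874−-0.200683774)/0.022804 = -22.625684
  sinθ=-0.098781, cosθ=0.995109
  F = (M+m)·ẍ + m·l·cosθ·θ̈ − m·l·sinθ·θ̇² = 14.818814 + -0.613915 − -0.000108 = 14.205007
step 6→7:
  ẍ = (ẋ'−ẋ)/dt = (0.167977756−0.241791184)/0.022804 = -3.236863
  θ̈ = (θ̇'−θ̇)/dt = (-0.641224499−-0.716639874)/0.022804 = 3.307112
  sinθ=-0.103334, cosθ=0.994647
  F = (M+m)·ẍ + m·l·cosθ·θ̈ − m·l·sinθ·θ̇² = -3.379926 + 0.089692 − -0.001447 = -3.288787
step 7→8:
  ẍ = (ẋ'−ẋ)/dt = (-0.023654667−0.167977756)/0.022804 = -8.403457
  θ̈ = (θ̇'−θ̇)/dt = (-0.396083385−-0.641224499)/0.022804 = 10.749917
  sinθ=-0.119575, cosθ=0.992825
  F = (M+m)·ẍ + m·l·cosθ·θ̈ − m·l·sinθ·θ̇² = -8.774873 + 0.291014 − -0.001341 = -8.482518

F_0 = 8.419988 N
F_1 = 1.668211 N
F_2 = -8.739158 N
F_3 = 3.137950 N
F_4 = 13.376050 N
F_5 = 14.205007 N
F_6 = -3.288787 N
F_7 = -8.482518 N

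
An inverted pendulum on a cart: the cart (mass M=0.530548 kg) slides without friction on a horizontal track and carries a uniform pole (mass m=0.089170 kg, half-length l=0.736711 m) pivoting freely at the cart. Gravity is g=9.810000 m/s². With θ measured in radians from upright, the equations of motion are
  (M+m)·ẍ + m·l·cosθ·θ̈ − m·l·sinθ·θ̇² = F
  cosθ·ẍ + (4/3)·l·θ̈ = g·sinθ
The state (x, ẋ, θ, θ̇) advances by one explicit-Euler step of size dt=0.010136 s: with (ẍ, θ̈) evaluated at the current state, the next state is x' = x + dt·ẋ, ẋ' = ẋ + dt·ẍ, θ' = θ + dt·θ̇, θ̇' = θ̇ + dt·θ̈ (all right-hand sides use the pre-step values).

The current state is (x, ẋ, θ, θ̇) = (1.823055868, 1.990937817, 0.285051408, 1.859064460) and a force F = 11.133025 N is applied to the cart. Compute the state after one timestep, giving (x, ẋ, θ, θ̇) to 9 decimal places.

sinθ=0.281206785, cosθ=0.959647198
temp = (F + m·l·θ̇²·sinθ)/(M+m) = (11.133025 + 0.063845547)/0.619718 = 18.067686508
θ̈ = (g·sinθ − cosθ·temp)/(l·(4/3 − m·cos²θ/(M+m))) = -16.480870818
ẍ = temp − m·l·θ̈·cosθ/(M+m) = 19.744225140
Euler: x'=1.823055868+0.010136·1.990937817=1.843236014, ẋ'=1.990937817+0.010136·19.744225140=2.191065283
       θ'=0.285051408+0.010136·1.859064460=0.303894885, θ̇'=1.859064460+0.010136·-16.480870818=1.692014353

(1.843236014, 2.191065283, 0.303894885, 1.692014353)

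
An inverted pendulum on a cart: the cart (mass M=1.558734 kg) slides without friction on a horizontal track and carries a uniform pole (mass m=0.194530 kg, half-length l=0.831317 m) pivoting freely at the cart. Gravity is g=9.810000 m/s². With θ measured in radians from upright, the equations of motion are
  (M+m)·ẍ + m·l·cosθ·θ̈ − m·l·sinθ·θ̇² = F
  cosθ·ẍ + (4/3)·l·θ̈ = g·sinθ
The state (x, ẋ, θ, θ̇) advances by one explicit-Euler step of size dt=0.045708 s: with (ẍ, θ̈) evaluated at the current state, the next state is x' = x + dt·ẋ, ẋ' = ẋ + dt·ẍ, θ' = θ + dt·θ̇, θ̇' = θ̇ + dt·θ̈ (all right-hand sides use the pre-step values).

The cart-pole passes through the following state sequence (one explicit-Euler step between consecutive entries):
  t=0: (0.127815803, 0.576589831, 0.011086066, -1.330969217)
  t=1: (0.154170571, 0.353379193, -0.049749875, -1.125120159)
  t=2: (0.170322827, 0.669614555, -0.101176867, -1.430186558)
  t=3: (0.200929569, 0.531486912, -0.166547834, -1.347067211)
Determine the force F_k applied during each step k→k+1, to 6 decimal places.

step 0→1:
  ẍ = (ẋ'−ẋ)/dt = (0.353379193−0.576589831)/0.045708 = -4.883404
  θ̈ = (θ̇'−θ̇)/dt = (-1.125120159−-1.330969217)/0.045708 = 4.503567
  sinθ=0.011086, cosθ=0.999939
  F = (M+m)·ẍ + m·l·cosθ·θ̈ − m·l·sinθ·θ̇² = -8.561897 + 0.728255 − 0.003176 = -7.836818
step 1→2:
  ẍ = (ẋ'−ẋ)/dt = (0.669614555−0.353379193)/0.045708 = 6.918600
  θ̈ = (θ̇'−θ̇)/dt = (-1.430186558−-1.125120159)/0.045708 = -6.674245
  sinθ=-0.049729, cosθ=0.998763
  F = (M+m)·ẍ + m·l·cosθ·θ̈ − m·l·sinθ·θ̇² = 12.130132 + -1.077997 − -0.010180 = 11.062315
step 2→3:
  ẍ = (ẋ'−ẋ)/dt = (0.531486912−0.669614555)/0.045708 = -3.021958
  θ̈ = (θ̇'−θ̇)/dt = (-1.347067211−-1.430186558)/0.045708 = 1.818486
  sinθ=-0.101004, cosθ=0.994886
  F = (M+m)·ẍ + m·l·cosθ·θ̈ − m·l·sinθ·θ̇² = -5.298290 + 0.292574 − -0.033410 = -4.972305

F_0 = -7.836818 N
F_1 = 11.062315 N
F_2 = -4.972305 N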